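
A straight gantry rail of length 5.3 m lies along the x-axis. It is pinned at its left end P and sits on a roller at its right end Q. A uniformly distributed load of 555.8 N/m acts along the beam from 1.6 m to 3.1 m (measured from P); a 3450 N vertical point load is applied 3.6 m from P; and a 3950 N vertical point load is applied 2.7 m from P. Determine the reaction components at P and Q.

Resultant of the distributed load: 555.8 × 1.5 = 833.7 N at 2.35 m from P.
Moments about P: Q_y·5.3 − (555.8·1.5)·2.35 − 3450·3.6 − 3950·2.7 = 0 → Q_y = 25044.195/5.3 = 4725.32 ≈ 4725 N.
ΣF_y = 0: P_y + 4725.32 − 555.8·1.5 − 3450 − 3950 = 0 → P_y = 3508 N.
ΣF_x = 0: no horizontal applied forces, so P_x = 0.

P_x = 0, P_y = 3508 N, Q_y = 4725 N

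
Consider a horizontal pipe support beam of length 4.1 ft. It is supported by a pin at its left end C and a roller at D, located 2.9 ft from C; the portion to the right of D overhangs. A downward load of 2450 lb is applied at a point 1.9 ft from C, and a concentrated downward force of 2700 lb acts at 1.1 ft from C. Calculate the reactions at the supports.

C_x = 0, C_y = 2521 lb, D_y = 2629 lb

ΣM about C: D_y·2.9 − 2450·1.9 − 2700·1.1 = 0 → D_y = 7625/2.9 = 2629.31 ≈ 2629 lb.
ΣF_y = 0: C_y + 2629.31 − 2450 − 2700 = 0 → C_y = 2521 lb.
ΣF_x = 0: no horizontal applied forces, so C_x = 0.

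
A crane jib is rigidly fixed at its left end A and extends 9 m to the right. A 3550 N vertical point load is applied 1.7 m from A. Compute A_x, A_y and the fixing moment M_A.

ΣF_x = 0: A_x = 0.
ΣF_y = 0: A_y − 3550 = 0 → A_y = 3550 N.
ΣM about A: M_A − 3550·1.7 = 0 → M_A = 6035 N·m.

A_x = 0, A_y = 3550 N, M_A = 6035 N·m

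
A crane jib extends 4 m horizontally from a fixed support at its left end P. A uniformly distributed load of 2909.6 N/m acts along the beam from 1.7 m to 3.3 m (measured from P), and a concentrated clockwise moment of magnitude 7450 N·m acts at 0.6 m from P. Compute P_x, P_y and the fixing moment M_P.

P_x = 0, P_y = 4655 N, M_P = 19090 N·m

Resultant of the distributed load: 2909.6 × 1.6 = 4655.36 N at 2.5 m from P.
ΣF_x = 0: P_x = 0.
ΣF_y = 0: P_y − 2909.6·1.6 = 0 → P_y = 4655 N.
ΣM about P: M_P − (2909.6·1.6)·2.5 − 7450 = 0 → M_P = 19090 N·m.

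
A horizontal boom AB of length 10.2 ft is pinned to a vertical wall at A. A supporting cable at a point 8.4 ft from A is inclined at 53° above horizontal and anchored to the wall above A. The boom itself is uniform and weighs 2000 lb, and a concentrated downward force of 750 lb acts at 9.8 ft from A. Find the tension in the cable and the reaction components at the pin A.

ΣM about A: T·sin53°·8.4 − 2000·5.1 − 750·9.8 = 0 → T = 17550/(8.4·0.798636) = 2616.07 ≈ 2616 lb.
ΣF_x = 0: A_x − T·cos53° = 0 → A_x = 2616.07 × 0.601815 = 1574 lb.
ΣF_y = 0: A_y + T·sin53° − 2000 − 750 = 0 → A_y = 2750 − 2616.07 × 0.798636 = 660.7 lb.

T = 2616 lb, A_x = 1574 lb, A_y = 660.7 lb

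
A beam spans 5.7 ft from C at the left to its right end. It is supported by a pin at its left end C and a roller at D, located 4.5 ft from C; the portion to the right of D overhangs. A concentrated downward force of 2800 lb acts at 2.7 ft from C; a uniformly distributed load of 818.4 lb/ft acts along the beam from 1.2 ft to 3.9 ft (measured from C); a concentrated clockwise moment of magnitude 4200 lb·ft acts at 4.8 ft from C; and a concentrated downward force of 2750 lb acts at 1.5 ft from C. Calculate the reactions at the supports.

C_x = 0, C_y = 2978 lb, D_y = 4782 lb

Resultant of the distributed load: 818.4 × 2.7 = 2209.68 lb at 2.55 ft from C.
Moments about C: D_y·4.5 − 2800·2.7 − (818.4·2.7)·2.55 − 4200 − 2750·1.5 = 0 → D_y = 21519.684/4.5 = 4782.15 ≈ 4782 lb.
ΣF_y = 0: C_y + 4782.15 − 2800 − 818.4·2.7 − 2750 = 0 → C_y = 2978 lb.
ΣF_x = 0: no horizontal applied forces, so C_x = 0.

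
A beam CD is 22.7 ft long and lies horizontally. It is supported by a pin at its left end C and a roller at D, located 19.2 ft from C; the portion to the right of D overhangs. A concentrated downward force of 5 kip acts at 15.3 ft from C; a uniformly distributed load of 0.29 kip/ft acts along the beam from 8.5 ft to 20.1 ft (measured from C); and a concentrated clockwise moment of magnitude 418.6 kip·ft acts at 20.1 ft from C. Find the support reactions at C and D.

Resultant of the distributed load: 0.29 × 11.6 = 3.364 kip at 14.3 ft from C.
ΣM about C: D_y·19.2 − 5·15.3 − (0.29·11.6)·14.3 − 418.6 = 0 → D_y = 543.2052/19.2 = 28.2919 ≈ 28.29 kip.
ΣF_y = 0: C_y + 28.2919 − 5 − 0.29·11.6 = 0 → C_y = -19.93 kip.
ΣF_x = 0: no horizontal applied forces, so C_x = 0.

C_x = 0, C_y = -19.93 kip, D_y = 28.29 kip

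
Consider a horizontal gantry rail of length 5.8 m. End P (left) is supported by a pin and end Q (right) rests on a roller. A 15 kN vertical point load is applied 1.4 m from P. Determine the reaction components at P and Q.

Taking moments about P: Q_y·5.8 − 15·1.4 = 0 → Q_y = 21/5.8 = 3.62069 ≈ 3.621 kN.
ΣF_y = 0: P_y + 3.62069 − 15 = 0 → P_y = 11.38 kN.
ΣF_x = 0: no horizontal applied forces, so P_x = 0.

P_x = 0, P_y = 11.38 kN, Q_y = 3.621 kN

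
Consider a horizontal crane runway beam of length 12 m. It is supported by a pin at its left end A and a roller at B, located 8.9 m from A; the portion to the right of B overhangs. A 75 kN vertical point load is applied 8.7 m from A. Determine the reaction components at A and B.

Moments about A: B_y·8.9 − 75·8.7 = 0 → B_y = 652.5/8.9 = 73.3146 ≈ 73.31 kN.
ΣF_y = 0: A_y + 73.3146 − 75 = 0 → A_y = 1.685 kN.
ΣF_x = 0: no horizontal applied forces, so A_x = 0.

A_x = 0, A_y = 1.685 kN, B_y = 73.31 kN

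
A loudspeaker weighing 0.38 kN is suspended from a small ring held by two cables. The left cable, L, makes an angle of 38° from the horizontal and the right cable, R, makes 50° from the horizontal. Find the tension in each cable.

ΣF_x = 0: −T_L·cos38° + T_R·cos50° = 0 → T_R = 1.22593·T_L.
ΣF_y = 0: T_L·sin38° + T_R·sin50° = 0.38.
Substitute: T_L·(0.615661 + 1.22593·0.766044) = 0.38 → T_L = 0.244408 ≈ 0.2444 kN.
Then T_R = 1.22593 × 0.244408 = 0.2996 kN.

T_L = 0.2444 kN, T_R = 0.2996 kN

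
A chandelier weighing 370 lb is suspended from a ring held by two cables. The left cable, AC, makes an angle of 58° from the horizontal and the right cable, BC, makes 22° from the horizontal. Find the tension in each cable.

T_AC = 348.4 lb, T_BC = 199.1 lb

ΣF_x = 0: −T_AC·cos58° + T_BC·cos22° = 0 → T_BC = 0.571536·T_AC.
ΣF_y = 0: T_AC·sin58° + T_BC·sin22° = 370.
Substitute: T_AC·(0.848048 + 0.571536·0.374607) = 370 → T_AC = 348.35 ≈ 348.4 lb.
Then T_BC = 0.571536 × 348.35 = 199.1 lb.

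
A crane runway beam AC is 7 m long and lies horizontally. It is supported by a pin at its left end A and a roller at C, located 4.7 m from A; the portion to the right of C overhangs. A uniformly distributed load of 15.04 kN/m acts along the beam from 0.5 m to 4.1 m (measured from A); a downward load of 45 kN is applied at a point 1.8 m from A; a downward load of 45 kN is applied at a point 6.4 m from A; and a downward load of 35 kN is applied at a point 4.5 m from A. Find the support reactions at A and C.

Resultant of the distributed load: 15.04 × 3.6 = 54.144 kN at 2.3 m from A.
ΣM about A: C_y·4.7 − (15.04·3.6)·2.3 − 45·1.8 − 45·6.4 − 35·4.5 = 0 → C_y = 651.0312/4.7 = 138.517 ≈ 138.5 kN.
ΣF_y = 0: A_y + 138.517 − 15.04·3.6 − 45 − 45 − 35 = 0 → A_y = 40.63 kN.
ΣF_x = 0: no horizontal applied forces, so A_x = 0.

A_x = 0, A_y = 40.63 kN, C_y = 138.5 kN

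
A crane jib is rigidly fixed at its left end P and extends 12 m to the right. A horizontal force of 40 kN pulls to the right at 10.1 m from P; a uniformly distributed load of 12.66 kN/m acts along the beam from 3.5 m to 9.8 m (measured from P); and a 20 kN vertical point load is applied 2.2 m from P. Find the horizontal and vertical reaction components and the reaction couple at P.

Resultant of the distributed load: 12.66 × 6.3 = 79.758 kN at 6.65 m from P.
ΣF_x = 0: P_x + 40 = 0 → P_x = -40.00 kN.
ΣF_y = 0: P_y − 12.66·6.3 − 20 = 0 → P_y = 99.76 kN.
ΣM about P: M_P − (12.66·6.3)·6.65 − 20·2.2 = 0 → M_P = 574.4 kN·m.

P_x = -40.00 kN, P_y = 99.76 kN, M_P = 574.4 kN·m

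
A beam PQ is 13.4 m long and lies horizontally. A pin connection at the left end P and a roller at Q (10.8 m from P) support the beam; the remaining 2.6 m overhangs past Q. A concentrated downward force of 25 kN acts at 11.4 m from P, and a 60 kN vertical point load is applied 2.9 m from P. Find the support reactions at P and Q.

P_x = 0, P_y = 42.50 kN, Q_y = 42.50 kN

ΣM about P: Q_y·10.8 − 25·11.4 − 60·2.9 = 0 → Q_y = 459/10.8 = 42.50 kN.
ΣF_y = 0: P_y + 42.5 − 25 − 60 = 0 → P_y = 42.50 kN.
ΣF_x = 0: no horizontal applied forces, so P_x = 0.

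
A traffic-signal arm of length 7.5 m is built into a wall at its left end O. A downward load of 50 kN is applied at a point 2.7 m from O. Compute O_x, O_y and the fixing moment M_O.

ΣF_x = 0: O_x = 0.
ΣF_y = 0: O_y − 50 = 0 → O_y = 50.00 kN.
ΣM about O: M_O − 50·2.7 = 0 → M_O = 135.0 kN·m.

O_x = 0, O_y = 50.00 kN, M_O = 135.0 kN·m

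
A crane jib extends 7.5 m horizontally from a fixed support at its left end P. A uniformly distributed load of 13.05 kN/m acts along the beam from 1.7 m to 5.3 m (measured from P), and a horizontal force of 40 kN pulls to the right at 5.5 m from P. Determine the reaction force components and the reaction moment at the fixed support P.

P_x = -40.00 kN, P_y = 46.98 kN, M_P = 164.4 kN·m

Resultant of the distributed load: 13.05 × 3.6 = 46.98 kN at 3.5 m from P.
ΣF_x = 0: P_x + 40 = 0 → P_x = -40.00 kN.
ΣF_y = 0: P_y − 13.05·3.6 = 0 → P_y = 46.98 kN.
ΣM about P: M_P − (13.05·3.6)·3.5 = 0 → M_P = 164.4 kN·m.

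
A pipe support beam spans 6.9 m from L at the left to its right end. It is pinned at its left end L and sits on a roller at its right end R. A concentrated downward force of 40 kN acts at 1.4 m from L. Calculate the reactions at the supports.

Taking moments about L: R_y·6.9 − 40·1.4 = 0 → R_y = 56/6.9 = 8.11594 ≈ 8.116 kN.
ΣF_y = 0: L_y + 8.11594 − 40 = 0 → L_y = 31.88 kN.
ΣF_x = 0: no horizontal applied forces, so L_x = 0.

L_x = 0, L_y = 31.88 kN, R_y = 8.116 kN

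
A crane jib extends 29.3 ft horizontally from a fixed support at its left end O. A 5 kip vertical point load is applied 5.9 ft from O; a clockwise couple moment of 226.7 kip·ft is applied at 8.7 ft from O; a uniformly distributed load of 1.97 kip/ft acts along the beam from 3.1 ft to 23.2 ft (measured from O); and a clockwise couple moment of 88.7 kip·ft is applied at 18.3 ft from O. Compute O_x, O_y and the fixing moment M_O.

O_x = 0, O_y = 44.60 kip, M_O = 865.6 kip·ft

Resultant of the distributed load: 1.97 × 20.1 = 39.597 kip at 13.15 ft from O.
ΣF_x = 0: O_x = 0.
ΣF_y = 0: O_y − 5 − 1.97·20.1 = 0 → O_y = 44.60 kip.
ΣM about O: M_O − 5·5.9 − 226.7 − (1.97·20.1)·13.15 − 88.7 = 0 → M_O = 865.6 kip·ft.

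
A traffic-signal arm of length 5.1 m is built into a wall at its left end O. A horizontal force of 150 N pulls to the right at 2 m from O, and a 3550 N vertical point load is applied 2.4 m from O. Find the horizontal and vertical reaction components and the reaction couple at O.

ΣF_x = 0: O_x + 150 = 0 → O_x = -150.0 N.
ΣF_y = 0: O_y − 3550 = 0 → O_y = 3550 N.
ΣM about O: M_O − 3550·2.4 = 0 → M_O = 8520 N·m.

O_x = -150.0 N, O_y = 3550 N, M_O = 8520 N·m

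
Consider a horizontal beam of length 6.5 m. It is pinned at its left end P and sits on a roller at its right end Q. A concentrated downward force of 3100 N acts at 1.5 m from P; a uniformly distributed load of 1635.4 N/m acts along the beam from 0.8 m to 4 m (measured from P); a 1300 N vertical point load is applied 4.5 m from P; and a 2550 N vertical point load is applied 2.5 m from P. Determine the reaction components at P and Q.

P_x = 0, P_y = 7655 N, Q_y = 4528 N

Resultant of the distributed load: 1635.4 × 3.2 = 5233.28 N at 2.4 m from P.
Moments about P: Q_y·6.5 − 3100·1.5 − (1635.4·3.2)·2.4 − 1300·4.5 − 2550·2.5 = 0 → Q_y = 29434.872/6.5 = 4528.44 ≈ 4528 N.
ΣF_y = 0: P_y + 4528.44 − 3100 − 1635.4·3.2 − 1300 − 2550 = 0 → P_y = 7655 N.
ΣF_x = 0: no horizontal applied forces, so P_x = 0.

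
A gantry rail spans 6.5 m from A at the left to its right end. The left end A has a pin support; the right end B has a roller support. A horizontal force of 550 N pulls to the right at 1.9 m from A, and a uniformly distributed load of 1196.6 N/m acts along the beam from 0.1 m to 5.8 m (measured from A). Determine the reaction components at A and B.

Resultant of the distributed load: 1196.6 × 5.7 = 6820.62 N at 2.95 m from A.
Taking moments about A: B_y·6.5 − (1196.6·5.7)·2.95 = 0 → B_y = 20120.829/6.5 = 3095.51 ≈ 3096 N.
ΣF_y = 0: A_y + 3095.51 − 1196.6·5.7 = 0 → A_y = 3725 N.
ΣF_x = 0: A_x + 550 = 0 → A_x = -550.0 N.

A_x = -550.0 N, A_y = 3725 N, B_y = 3096 N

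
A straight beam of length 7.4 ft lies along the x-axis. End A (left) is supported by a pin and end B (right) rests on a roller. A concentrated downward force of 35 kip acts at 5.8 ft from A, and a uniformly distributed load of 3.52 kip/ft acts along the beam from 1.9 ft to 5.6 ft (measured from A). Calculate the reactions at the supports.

A_x = 0, A_y = 13.99 kip, B_y = 34.03 kip

Resultant of the distributed load: 3.52 × 3.7 = 13.024 kip at 3.75 ft from A.
Moments about A: B_y·7.4 − 35·5.8 − (3.52·3.7)·3.75 = 0 → B_y = 251.84/7.4 = 34.0324 ≈ 34.03 kip.
ΣF_y = 0: A_y + 34.0324 − 35 − 3.52·3.7 = 0 → A_y = 13.99 kip.
ΣF_x = 0: no horizontal applied forces, so A_x = 0.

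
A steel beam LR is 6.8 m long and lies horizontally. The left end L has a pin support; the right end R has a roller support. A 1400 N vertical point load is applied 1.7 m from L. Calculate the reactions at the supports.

Taking moments about L: R_y·6.8 − 1400·1.7 = 0 → R_y = 2380/6.8 = 350.0 N.
ΣF_y = 0: L_y + 350 − 1400 = 0 → L_y = 1050 N.
ΣF_x = 0: no horizontal applied forces, so L_x = 0.

L_x = 0, L_y = 1050 N, R_y = 350.0 N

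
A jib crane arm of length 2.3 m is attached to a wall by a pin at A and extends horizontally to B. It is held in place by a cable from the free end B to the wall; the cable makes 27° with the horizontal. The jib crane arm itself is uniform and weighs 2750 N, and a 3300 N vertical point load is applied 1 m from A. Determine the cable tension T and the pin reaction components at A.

T = 6189 N, A_x = 5515 N, A_y = 3240 N

ΣM about A: T·sin27°·2.3 − 2750·1.15 − 3300·1 = 0 → T = 6462.5/(2.3·0.45399) = 6189.08 ≈ 6189 N.
ΣF_x = 0: A_x − T·cos27° = 0 → A_x = 6189.08 × 0.891007 = 5515 N.
ΣF_y = 0: A_y + T·sin27° − 2750 − 3300 = 0 → A_y = 6050 − 6189.08 × 0.45399 = 3240 N.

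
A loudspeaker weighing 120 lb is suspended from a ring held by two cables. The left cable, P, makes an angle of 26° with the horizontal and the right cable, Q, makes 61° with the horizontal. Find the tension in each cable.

T_P = 58.26 lb, T_Q = 108.0 lb

ΣF_x = 0: −T_P·cos26° + T_Q·cos61° = 0 → T_Q = 1.85391·T_P.
ΣF_y = 0: T_P·sin26° + T_Q·sin61° = 120.
Substitute: T_P·(0.438371 + 1.85391·0.87462) = 120 → T_P = 58.257 ≈ 58.26 lb.
Then T_Q = 1.85391 × 58.257 = 108.0 lb.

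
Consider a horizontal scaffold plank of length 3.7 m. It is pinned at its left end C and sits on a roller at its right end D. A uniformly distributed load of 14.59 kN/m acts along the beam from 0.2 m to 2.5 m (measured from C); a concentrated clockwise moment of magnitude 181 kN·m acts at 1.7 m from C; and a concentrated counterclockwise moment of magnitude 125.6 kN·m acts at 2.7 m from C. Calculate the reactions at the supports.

C_x = 0, C_y = 6.340 kN, D_y = 27.22 kN

Resultant of the distributed load: 14.59 × 2.3 = 33.557 kN at 1.35 m from C.
ΣM about C: D_y·3.7 − (14.59·2.3)·1.35 − 181 + 125.6 = 0 → D_y = 100.70195/3.7 = 27.2167 ≈ 27.22 kN.
ΣF_y = 0: C_y + 27.2167 − 14.59·2.3 = 0 → C_y = 6.340 kN.
ΣF_x = 0: no horizontal applied forces, so C_x = 0.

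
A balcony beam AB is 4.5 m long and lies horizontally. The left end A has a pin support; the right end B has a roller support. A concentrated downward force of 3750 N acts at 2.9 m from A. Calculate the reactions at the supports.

Moments about A: B_y·4.5 − 3750·2.9 = 0 → B_y = 10875/4.5 = 2416.67 ≈ 2417 N.
ΣF_y = 0: A_y + 2416.67 − 3750 = 0 → A_y = 1333 N.
ΣF_x = 0: no horizontal applied forces, so A_x = 0.

A_x = 0, A_y = 1333 N, B_y = 2417 N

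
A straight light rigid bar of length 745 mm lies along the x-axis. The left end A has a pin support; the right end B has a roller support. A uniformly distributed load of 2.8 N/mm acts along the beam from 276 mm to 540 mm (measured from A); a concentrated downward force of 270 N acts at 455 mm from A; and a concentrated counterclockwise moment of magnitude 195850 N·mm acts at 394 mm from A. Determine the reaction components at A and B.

Resultant of the distributed load: 2.8 × 264 = 739.2 N at 408 mm from A.
Moments about A: B_y·745 − (2.8·264)·408 − 270·455 + 195850 = 0 → B_y = 228593.6/745 = 306.837 ≈ 306.8 N.
ΣF_y = 0: A_y + 306.837 − 2.8·264 − 270 = 0 → A_y = 702.4 N.
ΣF_x = 0: no horizontal applied forces, so A_x = 0.

A_x = 0, A_y = 702.4 N, B_y = 306.8 N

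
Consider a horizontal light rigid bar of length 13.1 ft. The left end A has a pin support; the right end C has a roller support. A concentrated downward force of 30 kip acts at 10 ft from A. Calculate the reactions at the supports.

A_x = 0, A_y = 7.099 kip, C_y = 22.90 kip

Taking moments about A: C_y·13.1 − 30·10 = 0 → C_y = 300/13.1 = 22.9008 ≈ 22.90 kip.
ΣF_y = 0: A_y + 22.9008 − 30 = 0 → A_y = 7.099 kip.
ΣF_x = 0: no horizontal applied forces, so A_x = 0.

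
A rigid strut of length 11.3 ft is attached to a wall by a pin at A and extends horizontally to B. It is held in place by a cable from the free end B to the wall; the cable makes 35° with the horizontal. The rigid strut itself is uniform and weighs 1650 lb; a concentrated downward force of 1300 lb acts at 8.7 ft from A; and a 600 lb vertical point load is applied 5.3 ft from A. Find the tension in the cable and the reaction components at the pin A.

T = 3674 lb, A_x = 3010 lb, A_y = 1443 lb

ΣM about A: T·sin35°·11.3 − 1650·5.65 − 1300·8.7 − 600·5.3 = 0 → T = 23812.5/(11.3·0.573576) = 3673.97 ≈ 3674 lb.
ΣF_x = 0: A_x − T·cos35° = 0 → A_x = 3673.97 × 0.819152 = 3010 lb.
ΣF_y = 0: A_y + T·sin35° − 1650 − 1300 − 600 = 0 → A_y = 3550 − 3673.97 × 0.573576 = 1443 lb.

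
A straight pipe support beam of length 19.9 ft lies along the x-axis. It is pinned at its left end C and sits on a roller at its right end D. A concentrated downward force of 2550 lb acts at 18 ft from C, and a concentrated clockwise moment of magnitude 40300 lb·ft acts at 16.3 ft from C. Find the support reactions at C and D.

ΣM about C: D_y·19.9 − 2550·18 − 40300 = 0 → D_y = 86200/19.9 = 4331.66 ≈ 4332 lb.
ΣF_y = 0: C_y + 4331.66 − 2550 = 0 → C_y = -1782 lb.
ΣF_x = 0: no horizontal applied forces, so C_x = 0.

C_x = 0, C_y = -1782 lb, D_y = 4332 lb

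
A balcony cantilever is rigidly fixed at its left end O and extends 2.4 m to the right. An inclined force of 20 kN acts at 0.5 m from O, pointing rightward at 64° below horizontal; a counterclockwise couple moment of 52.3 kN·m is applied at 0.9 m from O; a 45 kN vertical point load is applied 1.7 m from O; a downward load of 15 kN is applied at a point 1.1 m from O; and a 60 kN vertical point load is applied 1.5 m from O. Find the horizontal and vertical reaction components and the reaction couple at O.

O_x = -8.767 kN, O_y = 138.0 kN, M_O = 139.7 kN·m

ΣF_x = 0: O_x + 20·cos64° = 0 → O_x = -8.767 kN.
ΣF_y = 0: O_y − 20·sin64° − 45 − 15 − 60 = 0 → O_y = 138.0 kN.
ΣM about O: M_O − 20·sin64°·0.5 + 52.3 − 45·1.7 − 15·1.1 − 60·1.5 = 0 → M_O = 139.7 kN·m.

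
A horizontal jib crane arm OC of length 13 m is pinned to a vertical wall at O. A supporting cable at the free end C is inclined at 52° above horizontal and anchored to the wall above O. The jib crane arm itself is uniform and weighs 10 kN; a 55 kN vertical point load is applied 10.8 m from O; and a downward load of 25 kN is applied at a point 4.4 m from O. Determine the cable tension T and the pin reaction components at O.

T = 75.07 kN, O_x = 46.22 kN, O_y = 30.85 kN

ΣM about O: T·sin52°·13 − 10·6.5 − 55·10.8 − 25·4.4 = 0 → T = 769/(13·0.788011) = 75.0673 ≈ 75.07 kN.
ΣF_x = 0: O_x − T·cos52° = 0 → O_x = 75.0673 × 0.615661 = 46.22 kN.
ΣF_y = 0: O_y + T·sin52° − 10 − 55 − 25 = 0 → O_y = 90 − 75.0673 × 0.788011 = 30.85 kN.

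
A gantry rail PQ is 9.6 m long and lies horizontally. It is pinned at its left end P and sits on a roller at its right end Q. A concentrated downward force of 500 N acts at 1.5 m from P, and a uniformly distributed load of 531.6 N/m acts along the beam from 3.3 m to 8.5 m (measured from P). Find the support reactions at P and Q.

Resultant of the distributed load: 531.6 × 5.2 = 2764.32 N at 5.9 m from P.
Taking moments about P: Q_y·9.6 − 500·1.5 − (531.6·5.2)·5.9 = 0 → Q_y = 17059.488/9.6 = 1777.03 ≈ 1777 N.
ΣF_y = 0: P_y + 1777.03 − 500 − 531.6·5.2 = 0 → P_y = 1487 N.
ΣF_x = 0: no horizontal applied forces, so P_x = 0.

P_x = 0, P_y = 1487 N, Q_y = 1777 N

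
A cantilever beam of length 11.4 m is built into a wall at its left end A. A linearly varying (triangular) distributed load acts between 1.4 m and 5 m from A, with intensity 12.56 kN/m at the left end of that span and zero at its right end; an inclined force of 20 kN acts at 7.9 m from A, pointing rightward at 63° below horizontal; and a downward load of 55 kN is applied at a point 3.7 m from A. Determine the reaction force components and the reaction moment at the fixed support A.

Resultant of the triangular load: ½ × 12.56 × 3.6 = 22.608 kN, acting at 2.6 m from A (one-third of the span from the peak).
ΣF_x = 0: A_x + 20·cos63° = 0 → A_x = -9.080 kN.
ΣF_y = 0: A_y − ½·12.56·3.6 − 20·sin63° − 55 = 0 → A_y = 95.43 kN.
ΣM about A: M_A − (½·12.56·3.6)·2.6 − 20·sin63°·7.9 − 55·3.7 = 0 → M_A = 403.1 kN·m.

A_x = -9.080 kN, A_y = 95.43 kN, M_A = 403.1 kN·m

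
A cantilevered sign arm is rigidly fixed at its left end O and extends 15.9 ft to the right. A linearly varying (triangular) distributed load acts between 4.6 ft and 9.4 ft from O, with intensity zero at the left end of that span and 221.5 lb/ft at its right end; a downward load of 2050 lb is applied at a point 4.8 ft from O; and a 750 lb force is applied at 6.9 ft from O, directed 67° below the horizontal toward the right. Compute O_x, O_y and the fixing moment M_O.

O_x = -293.0 lb, O_y = 3272 lb, M_O = 18750 lb·ft

Resultant of the triangular load: ½ × 221.5 × 4.8 = 531.6 lb, acting at 7.8 ft from O (one-third of the span from the peak).
ΣF_x = 0: O_x + 750·cos67° = 0 → O_x = -293.0 lb.
ΣF_y = 0: O_y − ½·221.5·4.8 − 2050 − 750·sin67° = 0 → O_y = 3272 lb.
ΣM about O: M_O − (½·221.5·4.8)·7.8 − 2050·4.8 − 750·sin67°·6.9 = 0 → M_O = 18750 lb·ft.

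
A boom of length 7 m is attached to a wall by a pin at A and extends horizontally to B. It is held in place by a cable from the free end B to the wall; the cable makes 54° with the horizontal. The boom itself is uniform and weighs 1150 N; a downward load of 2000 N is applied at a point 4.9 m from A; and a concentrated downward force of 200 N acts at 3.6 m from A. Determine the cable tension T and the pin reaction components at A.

ΣM about A: T·sin54°·7 − 1150·3.5 − 2000·4.9 − 200·3.6 = 0 → T = 14545/(7·0.809017) = 2568.37 ≈ 2568 N.
ΣF_x = 0: A_x − T·cos54° = 0 → A_x = 2568.37 × 0.587785 = 1510 N.
ΣF_y = 0: A_y + T·sin54° − 1150 − 2000 − 200 = 0 → A_y = 3350 − 2568.37 × 0.809017 = 1272 N.

T = 2568 N, A_x = 1510 N, A_y = 1272 N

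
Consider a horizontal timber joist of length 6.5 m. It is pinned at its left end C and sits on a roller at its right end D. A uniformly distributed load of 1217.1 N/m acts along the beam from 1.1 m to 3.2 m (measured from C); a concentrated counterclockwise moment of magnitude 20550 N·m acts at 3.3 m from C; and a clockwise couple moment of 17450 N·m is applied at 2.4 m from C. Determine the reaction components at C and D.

C_x = 0, C_y = 2187 N, D_y = 368.5 N

Resultant of the distributed load: 1217.1 × 2.1 = 2555.91 N at 2.15 m from C.
ΣM about C: D_y·6.5 − (1217.1·2.1)·2.15 + 20550 − 17450 = 0 → D_y = 2395.2065/6.5 = 368.493 ≈ 368.5 N.
ΣF_y = 0: C_y + 368.493 − 1217.1·2.1 = 0 → C_y = 2187 N.
ΣF_x = 0: no horizontal applied forces, so C_x = 0.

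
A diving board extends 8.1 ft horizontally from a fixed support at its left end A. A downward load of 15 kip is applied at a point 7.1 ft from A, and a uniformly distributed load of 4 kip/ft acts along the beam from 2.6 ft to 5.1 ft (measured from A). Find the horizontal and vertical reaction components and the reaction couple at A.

Resultant of the distributed load: 4 × 2.5 = 10 kip at 3.85 ft from A.
ΣF_x = 0: A_x = 0.
ΣF_y = 0: A_y − 15 − 4·2.5 = 0 → A_y = 25.00 kip.
ΣM about A: M_A − 15·7.1 − (4·2.5)·3.85 = 0 → M_A = 145.0 kip·ft.

A_x = 0, A_y = 25.00 kip, M_A = 145.0 kip·ft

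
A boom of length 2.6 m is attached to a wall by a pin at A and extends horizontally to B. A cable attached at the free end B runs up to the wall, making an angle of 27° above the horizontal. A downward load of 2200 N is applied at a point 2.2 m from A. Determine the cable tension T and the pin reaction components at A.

ΣM about A: T·sin27°·2.6 − 2200·2.2 = 0 → T = 4840/(2.6·0.45399) = 4100.4 ≈ 4100 N.
ΣF_x = 0: A_x − T·cos27° = 0 → A_x = 4100.4 × 0.891007 = 3653 N.
ΣF_y = 0: A_y + T·sin27° − 2200 = 0 → A_y = 2200 − 4100.4 × 0.45399 = 338.5 N.

T = 4100 N, A_x = 3653 N, A_y = 338.5 N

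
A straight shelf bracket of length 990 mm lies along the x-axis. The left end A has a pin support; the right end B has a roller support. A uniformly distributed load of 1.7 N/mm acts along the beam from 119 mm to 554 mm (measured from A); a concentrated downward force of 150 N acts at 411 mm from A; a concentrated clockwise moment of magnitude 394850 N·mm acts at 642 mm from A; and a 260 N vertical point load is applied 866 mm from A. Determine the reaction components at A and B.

A_x = 0, A_y = 209.6 N, B_y = 939.9 N

Resultant of the distributed load: 1.7 × 435 = 739.5 N at 336.5 mm from A.
Moments about A: B_y·990 − (1.7·435)·336.5 − 150·411 − 394850 − 260·866 = 0 → B_y = 930501.75/990 = 939.901 ≈ 939.9 N.
ΣF_y = 0: A_y + 939.901 − 1.7·435 − 150 − 260 = 0 → A_y = 209.6 N.
ΣF_x = 0: no horizontal applied forces, so A_x = 0.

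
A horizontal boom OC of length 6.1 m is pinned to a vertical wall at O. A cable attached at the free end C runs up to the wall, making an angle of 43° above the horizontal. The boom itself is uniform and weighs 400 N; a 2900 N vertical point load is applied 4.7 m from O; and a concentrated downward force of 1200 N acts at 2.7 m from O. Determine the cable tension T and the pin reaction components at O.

ΣM about O: T·sin43°·6.1 − 400·3.05 − 2900·4.7 − 1200·2.7 = 0 → T = 18090/(6.1·0.681998) = 4348.36 ≈ 4348 N.
ΣF_x = 0: O_x − T·cos43° = 0 → O_x = 4348.36 × 0.731354 = 3180 N.
ΣF_y = 0: O_y + T·sin43° − 400 − 2900 − 1200 = 0 → O_y = 4500 − 4348.36 × 0.681998 = 1534 N.

T = 4348 N, O_x = 3180 N, O_y = 1534 N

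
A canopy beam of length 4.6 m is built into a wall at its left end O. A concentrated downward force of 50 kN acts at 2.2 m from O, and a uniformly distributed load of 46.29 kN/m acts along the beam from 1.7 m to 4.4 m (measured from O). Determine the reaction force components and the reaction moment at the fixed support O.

O_x = 0, O_y = 175.0 kN, M_O = 491.2 kN·m

Resultant of the distributed load: 46.29 × 2.7 = 124.983 kN at 3.05 m from O.
ΣF_x = 0: O_x = 0.
ΣF_y = 0: O_y − 50 − 46.29·2.7 = 0 → O_y = 175.0 kN.
ΣM about O: M_O − 50·2.2 − (46.29·2.7)·3.05 = 0 → M_O = 491.2 kN·m.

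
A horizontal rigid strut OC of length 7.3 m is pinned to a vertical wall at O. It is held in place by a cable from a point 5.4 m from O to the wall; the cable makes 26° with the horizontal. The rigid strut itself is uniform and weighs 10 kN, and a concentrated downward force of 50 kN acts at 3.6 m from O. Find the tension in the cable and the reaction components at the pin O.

T = 91.46 kN, O_x = 82.20 kN, O_y = 19.91 kN

ΣM about O: T·sin26°·5.4 − 10·3.65 − 50·3.6 = 0 → T = 216.5/(5.4·0.438371) = 91.4581 ≈ 91.46 kN.
ΣF_x = 0: O_x − T·cos26° = 0 → O_x = 91.4581 × 0.898794 = 82.20 kN.
ΣF_y = 0: O_y + T·sin26° − 10 − 50 = 0 → O_y = 60 − 91.4581 × 0.438371 = 19.91 kN.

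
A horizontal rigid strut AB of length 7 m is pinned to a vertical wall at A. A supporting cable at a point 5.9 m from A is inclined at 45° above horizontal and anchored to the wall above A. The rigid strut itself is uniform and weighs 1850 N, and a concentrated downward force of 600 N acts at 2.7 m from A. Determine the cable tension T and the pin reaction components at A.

T = 1940 N, A_x = 1372 N, A_y = 1078 N

ΣM about A: T·sin45°·5.9 − 1850·3.5 − 600·2.7 = 0 → T = 8095/(5.9·0.707107) = 1940.35 ≈ 1940 N.
ΣF_x = 0: A_x − T·cos45° = 0 → A_x = 1940.35 × 0.707107 = 1372 N.
ΣF_y = 0: A_y + T·sin45° − 1850 − 600 = 0 → A_y = 2450 − 1940.35 × 0.707107 = 1078 N.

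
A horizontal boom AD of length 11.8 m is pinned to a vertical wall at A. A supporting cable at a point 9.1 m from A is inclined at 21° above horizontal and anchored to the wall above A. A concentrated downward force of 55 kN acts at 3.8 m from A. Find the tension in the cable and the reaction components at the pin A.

T = 64.09 kN, A_x = 59.83 kN, A_y = 32.03 kN

ΣM about A: T·sin21°·9.1 − 55·3.8 = 0 → T = 209/(9.1·0.358368) = 64.0878 ≈ 64.09 kN.
ΣF_x = 0: A_x − T·cos21° = 0 → A_x = 64.0878 × 0.93358 = 59.83 kN.
ΣF_y = 0: A_y + T·sin21° − 55 = 0 → A_y = 55 − 64.0878 × 0.358368 = 32.03 kN.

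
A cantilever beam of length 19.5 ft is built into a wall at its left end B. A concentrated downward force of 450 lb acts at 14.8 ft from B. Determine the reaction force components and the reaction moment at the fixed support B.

B_x = 0, B_y = 450.0 lb, M_B = 6660 lb·ft

ΣF_x = 0: B_x = 0.
ΣF_y = 0: B_y − 450 = 0 → B_y = 450.0 lb.
ΣM about B: M_B − 450·14.8 = 0 → M_B = 6660 lb·ft.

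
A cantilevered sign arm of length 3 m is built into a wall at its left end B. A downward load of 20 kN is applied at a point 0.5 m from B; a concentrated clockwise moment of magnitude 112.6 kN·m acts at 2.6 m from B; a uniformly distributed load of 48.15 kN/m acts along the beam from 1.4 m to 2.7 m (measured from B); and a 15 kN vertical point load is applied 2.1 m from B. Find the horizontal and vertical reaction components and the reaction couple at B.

B_x = 0, B_y = 97.60 kN, M_B = 282.4 kN·m

Resultant of the distributed load: 48.15 × 1.3 = 62.595 kN at 2.05 m from B.
ΣF_x = 0: B_x = 0.
ΣF_y = 0: B_y − 20 − 48.15·1.3 − 15 = 0 → B_y = 97.60 kN.
ΣM about B: M_B − 20·0.5 − 112.6 − (48.15·1.3)·2.05 − 15·2.1 = 0 → M_B = 282.4 kN·m.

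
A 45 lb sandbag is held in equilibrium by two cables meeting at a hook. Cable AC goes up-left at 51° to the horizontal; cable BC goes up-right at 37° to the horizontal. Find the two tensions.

ΣF_x = 0: −T_AC·cos51° + T_BC·cos37° = 0 → T_BC = 0.787995·T_AC.
ΣF_y = 0: T_AC·sin51° + T_BC·sin37° = 45.
Substitute: T_AC·(0.777146 + 0.787995·0.601815) = 45 → T_AC = 35.9605 ≈ 35.96 lb.
Then T_BC = 0.787995 × 35.9605 = 28.34 lb.

T_AC = 35.96 lb, T_BC = 28.34 lb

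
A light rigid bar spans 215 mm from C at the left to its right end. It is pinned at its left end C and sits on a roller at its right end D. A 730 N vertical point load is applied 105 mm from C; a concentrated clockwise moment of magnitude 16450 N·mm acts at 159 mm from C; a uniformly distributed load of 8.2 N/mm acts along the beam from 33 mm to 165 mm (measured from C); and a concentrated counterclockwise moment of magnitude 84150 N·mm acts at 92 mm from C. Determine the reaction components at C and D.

Resultant of the distributed load: 8.2 × 132 = 1082.4 N at 99 mm from C.
Moments about C: D_y·215 − 730·105 − 16450 − (8.2·132)·99 + 84150 = 0 → D_y = 116107.6/215 = 540.035 ≈ 540.0 N.
ΣF_y = 0: C_y + 540.035 − 730 − 8.2·132 = 0 → C_y = 1272 N.
ΣF_x = 0: no horizontal applied forces, so C_x = 0.

C_x = 0, C_y = 1272 N, D_y = 540.0 N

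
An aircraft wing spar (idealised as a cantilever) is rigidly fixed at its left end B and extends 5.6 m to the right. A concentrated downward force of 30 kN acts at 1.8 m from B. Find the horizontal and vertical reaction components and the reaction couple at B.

B_x = 0, B_y = 30.00 kN, M_B = 54.00 kN·m

ΣF_x = 0: B_x = 0.
ΣF_y = 0: B_y − 30 = 0 → B_y = 30.00 kN.
ΣM about B: M_B − 30·1.8 = 0 → M_B = 54.00 kN·m.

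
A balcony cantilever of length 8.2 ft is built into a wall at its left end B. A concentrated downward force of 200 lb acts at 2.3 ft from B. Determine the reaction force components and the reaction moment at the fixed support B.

ΣF_x = 0: B_x = 0.
ΣF_y = 0: B_y − 200 = 0 → B_y = 200.0 lb.
ΣM about B: M_B − 200·2.3 = 0 → M_B = 460.0 lb·ft.

B_x = 0, B_y = 200.0 lb, M_B = 460.0 lb·ft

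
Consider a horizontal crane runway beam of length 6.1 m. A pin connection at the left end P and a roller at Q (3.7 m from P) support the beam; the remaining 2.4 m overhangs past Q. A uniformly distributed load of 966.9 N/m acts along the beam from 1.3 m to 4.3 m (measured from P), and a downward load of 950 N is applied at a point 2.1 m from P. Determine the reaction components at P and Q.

P_x = 0, P_y = 1116 N, Q_y = 2734 N

Resultant of the distributed load: 966.9 × 3 = 2900.7 N at 2.8 m from P.
ΣM about P: Q_y·3.7 − (966.9·3)·2.8 − 950·2.1 = 0 → Q_y = 10116.96/3.7 = 2734.31 ≈ 2734 N.
ΣF_y = 0: P_y + 2734.31 − 966.9·3 − 950 = 0 → P_y = 1116 N.
ΣF_x = 0: no horizontal applied forces, so P_x = 0.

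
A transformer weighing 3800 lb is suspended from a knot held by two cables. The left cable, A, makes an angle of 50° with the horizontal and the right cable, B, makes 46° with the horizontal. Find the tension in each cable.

ΣF_x = 0: −T_A·cos50° + T_B·cos46° = 0 → T_B = 0.925329·T_A.
ΣF_y = 0: T_A·sin50° + T_B·sin46° = 3800.
Substitute: T_A·(0.766044 + 0.925329·0.71934) = 3800 → T_A = 2654.24 ≈ 2654 lb.
Then T_B = 0.925329 × 2654.24 = 2456 lb.

T_A = 2654 lb, T_B = 2456 lb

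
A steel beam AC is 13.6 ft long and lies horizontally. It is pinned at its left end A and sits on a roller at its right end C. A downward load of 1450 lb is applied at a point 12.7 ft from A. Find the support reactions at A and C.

A_x = 0, A_y = 95.96 lb, C_y = 1354 lb

Taking moments about A: C_y·13.6 − 1450·12.7 = 0 → C_y = 18415/13.6 = 1354.04 ≈ 1354 lb.
ΣF_y = 0: A_y + 1354.04 − 1450 = 0 → A_y = 95.96 lb.
ΣF_x = 0: no horizontal applied forces, so A_x = 0.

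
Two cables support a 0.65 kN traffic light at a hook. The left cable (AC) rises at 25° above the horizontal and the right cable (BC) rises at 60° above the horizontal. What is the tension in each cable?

ΣF_x = 0: −T_AC·cos25° + T_BC·cos60° = 0 → T_BC = 1.81262·T_AC.
ΣF_y = 0: T_AC·sin25° + T_BC·sin60° = 0.65.
Substitute: T_AC·(0.422618 + 1.81262·0.866025) = 0.65 → T_AC = 0.326241 ≈ 0.3262 kN.
Then T_BC = 1.81262 × 0.326241 = 0.5914 kN.

T_AC = 0.3262 kN, T_BC = 0.5914 kN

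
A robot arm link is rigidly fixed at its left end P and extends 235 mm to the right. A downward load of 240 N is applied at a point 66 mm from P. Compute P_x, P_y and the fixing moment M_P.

ΣF_x = 0: P_x = 0.
ΣF_y = 0: P_y − 240 = 0 → P_y = 240.0 N.
ΣM about P: M_P − 240·66 = 0 → M_P = 15840 N·mm.

P_x = 0, P_y = 240.0 N, M_P = 15840 N·mm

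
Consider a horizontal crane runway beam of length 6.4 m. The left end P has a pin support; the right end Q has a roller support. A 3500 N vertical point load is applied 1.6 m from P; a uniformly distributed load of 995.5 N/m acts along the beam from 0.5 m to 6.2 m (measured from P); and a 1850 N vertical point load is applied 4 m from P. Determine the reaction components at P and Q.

P_x = 0, P_y = 6023 N, Q_y = 5001 N

Resultant of the distributed load: 995.5 × 5.7 = 5674.35 N at 3.35 m from P.
Taking moments about P: Q_y·6.4 − 3500·1.6 − (995.5·5.7)·3.35 − 1850·4 = 0 → Q_y = 32009.0725/6.4 = 5001.42 ≈ 5001 N.
ΣF_y = 0: P_y + 5001.42 − 3500 − 995.5·5.7 − 1850 = 0 → P_y = 6023 N.
ΣF_x = 0: no horizontal applied forces, so P_x = 0.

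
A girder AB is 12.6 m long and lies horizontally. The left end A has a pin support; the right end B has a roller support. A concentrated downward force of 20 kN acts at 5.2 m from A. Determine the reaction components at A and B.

A_x = 0, A_y = 11.75 kN, B_y = 8.254 kN

Taking moments about A: B_y·12.6 − 20·5.2 = 0 → B_y = 104/12.6 = 8.25397 ≈ 8.254 kN.
ΣF_y = 0: A_y + 8.25397 − 20 = 0 → A_y = 11.75 kN.
ΣF_x = 0: no horizontal applied forces, so A_x = 0.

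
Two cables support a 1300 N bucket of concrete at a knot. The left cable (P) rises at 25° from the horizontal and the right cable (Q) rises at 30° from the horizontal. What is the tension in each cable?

ΣF_x = 0: −T_P·cos25° + T_Q·cos30° = 0 → T_Q = 1.04651·T_P.
ΣF_y = 0: T_P·sin25° + T_Q·sin30° = 1300.
Substitute: T_P·(0.422618 + 1.04651·0.5) = 1300 → T_P = 1374.39 ≈ 1374 N.
Then T_Q = 1.04651 × 1374.39 = 1438 N.

T_P = 1374 N, T_Q = 1438 N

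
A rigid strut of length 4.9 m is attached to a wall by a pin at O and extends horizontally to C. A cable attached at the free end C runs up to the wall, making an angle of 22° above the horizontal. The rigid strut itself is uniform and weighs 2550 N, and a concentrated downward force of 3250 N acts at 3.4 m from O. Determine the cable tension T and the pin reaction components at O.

ΣM about O: T·sin22°·4.9 − 2550·2.45 − 3250·3.4 = 0 → T = 17297.5/(4.9·0.374607) = 9423.48 ≈ 9423 N.
ΣF_x = 0: O_x − T·cos22° = 0 → O_x = 9423.48 × 0.927184 = 8737 N.
ΣF_y = 0: O_y + T·sin22° − 2550 − 3250 = 0 → O_y = 5800 − 9423.48 × 0.374607 = 2270 N.

T = 9423 N, O_x = 8737 N, O_y = 2270 N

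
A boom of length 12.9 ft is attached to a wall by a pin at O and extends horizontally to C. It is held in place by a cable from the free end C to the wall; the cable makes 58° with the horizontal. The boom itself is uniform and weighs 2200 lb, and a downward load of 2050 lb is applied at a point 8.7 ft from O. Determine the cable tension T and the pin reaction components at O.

T = 2927 lb, O_x = 1551 lb, O_y = 1767 lb

ΣM about O: T·sin58°·12.9 − 2200·6.45 − 2050·8.7 = 0 → T = 32025/(12.9·0.848048) = 2927.38 ≈ 2927 lb.
ΣF_x = 0: O_x − T·cos58° = 0 → O_x = 2927.38 × 0.529919 = 1551 lb.
ΣF_y = 0: O_y + T·sin58° − 2200 − 2050 = 0 → O_y = 4250 − 2927.38 × 0.848048 = 1767 lb.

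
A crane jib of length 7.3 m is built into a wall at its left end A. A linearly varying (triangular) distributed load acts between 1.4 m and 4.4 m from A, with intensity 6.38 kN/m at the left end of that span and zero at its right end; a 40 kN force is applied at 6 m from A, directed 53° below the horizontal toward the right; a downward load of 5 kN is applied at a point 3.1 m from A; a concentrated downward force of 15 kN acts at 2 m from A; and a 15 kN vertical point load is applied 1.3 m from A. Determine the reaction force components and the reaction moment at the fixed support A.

Resultant of the triangular load: ½ × 6.38 × 3 = 9.57 kN, acting at 2.4 m from A (one-third of the span from the peak).
ΣF_x = 0: A_x + 40·cos53° = 0 → A_x = -24.07 kN.
ΣF_y = 0: A_y − ½·6.38·3 − 40·sin53° − 5 − 15 − 15 = 0 → A_y = 76.52 kN.
ΣM about A: M_A − (½·6.38·3)·2.4 − 40·sin53°·6 − 5·3.1 − 15·2 − 15·1.3 = 0 → M_A = 279.6 kN·m.

A_x = -24.07 kN, A_y = 76.52 kN, M_A = 279.6 kN·m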